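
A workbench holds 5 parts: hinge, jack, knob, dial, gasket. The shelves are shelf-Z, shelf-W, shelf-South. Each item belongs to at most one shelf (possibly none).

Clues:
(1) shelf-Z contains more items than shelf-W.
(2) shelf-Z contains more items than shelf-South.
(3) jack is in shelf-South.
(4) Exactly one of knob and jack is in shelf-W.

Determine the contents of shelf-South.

shelf-South = {jack}

From (3): jack ∈ shelf-South.
(4) (exactly one): knob ∈ shelf-W.
Suppose hinge ∈ shelf-South: no assignment then satisfies all the clues, so hinge ∉ shelf-South.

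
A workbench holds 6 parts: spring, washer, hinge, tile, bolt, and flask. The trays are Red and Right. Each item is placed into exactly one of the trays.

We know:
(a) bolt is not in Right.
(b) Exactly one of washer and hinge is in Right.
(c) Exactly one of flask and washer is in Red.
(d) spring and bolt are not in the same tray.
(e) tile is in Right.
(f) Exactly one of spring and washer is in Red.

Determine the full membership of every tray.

From (a): bolt ∉ Right.
From (e): tile ∈ Right.
Only one tray left: bolt ∈ Red.
(d): spring ∉ Red.
(f) (exactly one): washer ∈ Red.
Only one tray left: spring ∈ Right.
(b) (exactly one): hinge ∈ Right.
(c) (exactly one): flask ∉ Red.
Only one tray left: flask ∈ Right.

Red = {bolt, washer}; Right = {flask, hinge, spring, tile}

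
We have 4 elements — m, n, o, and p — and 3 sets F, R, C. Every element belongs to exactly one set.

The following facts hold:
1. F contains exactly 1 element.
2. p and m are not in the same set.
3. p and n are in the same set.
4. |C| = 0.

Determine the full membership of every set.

F = {m}; R = {n, o, p}; C = {}

(4): C already has 0, so the rest are out.
Suppose m ∉ F: no assignment then satisfies all the clues, so m ∈ F.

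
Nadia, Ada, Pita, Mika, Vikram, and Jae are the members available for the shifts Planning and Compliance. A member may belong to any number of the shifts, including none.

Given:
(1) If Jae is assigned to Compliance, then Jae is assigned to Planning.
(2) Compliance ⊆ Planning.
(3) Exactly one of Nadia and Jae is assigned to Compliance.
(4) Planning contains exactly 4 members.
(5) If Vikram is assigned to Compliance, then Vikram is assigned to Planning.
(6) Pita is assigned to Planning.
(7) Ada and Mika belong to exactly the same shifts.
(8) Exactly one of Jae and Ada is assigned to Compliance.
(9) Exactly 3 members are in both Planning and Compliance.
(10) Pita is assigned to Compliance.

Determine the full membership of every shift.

Planning = {Jae, Nadia, Pita, Vikram}; Compliance = {Jae, Pita, Vikram}

From (6): Pita ∈ Planning.
From (10): Pita ∈ Compliance.
Suppose Nadia ∉ Planning: no assignment then satisfies all the clues, so Nadia ∈ Planning.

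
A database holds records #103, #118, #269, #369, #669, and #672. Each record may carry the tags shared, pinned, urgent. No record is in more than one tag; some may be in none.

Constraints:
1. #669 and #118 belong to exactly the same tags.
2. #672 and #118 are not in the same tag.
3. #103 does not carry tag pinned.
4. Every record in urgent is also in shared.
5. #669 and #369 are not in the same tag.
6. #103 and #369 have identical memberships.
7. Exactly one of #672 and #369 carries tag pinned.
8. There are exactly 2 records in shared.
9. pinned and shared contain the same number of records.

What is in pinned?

From (3): #103 ∉ pinned.
(6): #369 matches #103: #369 ∉ pinned.
(7) (exactly one): #672 ∈ pinned.
(2): #118 ∉ pinned.
(1): #669 matches #118: #669 ∉ pinned.
Suppose #269 ∉ pinned: no assignment then satisfies all the clues, so #269 ∈ pinned.

pinned = {#269, #672}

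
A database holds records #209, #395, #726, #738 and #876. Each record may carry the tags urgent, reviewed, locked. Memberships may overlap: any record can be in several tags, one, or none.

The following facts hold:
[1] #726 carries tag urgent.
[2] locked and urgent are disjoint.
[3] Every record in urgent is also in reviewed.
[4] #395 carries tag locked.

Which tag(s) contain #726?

#726: reviewed, urgent

From (1): #726 ∈ urgent.
From (4): #395 ∈ locked.
(2) (disjoint): #395 ∉ urgent.
(2) (disjoint): #726 ∉ locked.
(3) with #726 ∈ urgent: #726 ∈ reviewed.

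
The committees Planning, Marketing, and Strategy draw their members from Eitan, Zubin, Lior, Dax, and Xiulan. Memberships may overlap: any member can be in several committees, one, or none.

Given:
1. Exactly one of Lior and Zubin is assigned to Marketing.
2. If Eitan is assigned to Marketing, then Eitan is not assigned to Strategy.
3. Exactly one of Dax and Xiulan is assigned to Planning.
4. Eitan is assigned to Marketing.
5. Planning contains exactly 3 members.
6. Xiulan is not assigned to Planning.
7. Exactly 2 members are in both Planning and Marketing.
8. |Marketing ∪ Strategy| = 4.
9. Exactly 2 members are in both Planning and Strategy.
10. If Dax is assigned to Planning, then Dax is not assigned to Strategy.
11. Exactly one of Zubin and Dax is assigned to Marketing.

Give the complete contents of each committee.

Planning = {Dax, Lior, Zubin}; Marketing = {Dax, Eitan, Lior}; Strategy = {Lior, Zubin}

From (4): Eitan ∈ Marketing.
From (6): Xiulan ∉ Planning.
(2): Eitan ∉ Strategy.
(3) (exactly one): Dax ∈ Planning.
(10): Dax ∉ Strategy.
Suppose Eitan ∈ Planning: no assignment then satisfies all the clues, so Eitan ∉ Planning.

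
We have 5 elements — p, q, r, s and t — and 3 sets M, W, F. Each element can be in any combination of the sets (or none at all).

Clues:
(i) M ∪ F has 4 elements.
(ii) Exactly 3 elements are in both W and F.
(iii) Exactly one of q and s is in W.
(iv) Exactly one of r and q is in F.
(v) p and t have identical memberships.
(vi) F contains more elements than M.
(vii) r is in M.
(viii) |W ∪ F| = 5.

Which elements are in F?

F = {p, r, s, t}

From (vii): r ∈ M.
Suppose p ∉ F: no assignment then satisfies all the clues, so p ∈ F.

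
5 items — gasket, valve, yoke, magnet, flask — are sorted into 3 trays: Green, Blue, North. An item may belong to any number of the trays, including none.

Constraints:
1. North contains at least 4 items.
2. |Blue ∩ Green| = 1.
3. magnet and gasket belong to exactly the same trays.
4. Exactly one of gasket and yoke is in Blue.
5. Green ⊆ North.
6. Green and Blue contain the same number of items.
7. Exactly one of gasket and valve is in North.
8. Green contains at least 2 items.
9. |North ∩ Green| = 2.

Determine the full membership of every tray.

Green = {flask, yoke}; Blue = {valve, yoke}; North = {flask, gasket, magnet, yoke}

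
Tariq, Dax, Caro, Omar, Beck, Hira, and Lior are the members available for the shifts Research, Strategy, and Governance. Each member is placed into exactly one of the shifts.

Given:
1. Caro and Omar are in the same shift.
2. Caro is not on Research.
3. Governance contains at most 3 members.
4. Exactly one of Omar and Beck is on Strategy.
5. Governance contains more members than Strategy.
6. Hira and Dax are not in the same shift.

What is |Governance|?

3

From (2): Caro ∉ Research.
(1): Omar matches Caro: Omar ∉ Research.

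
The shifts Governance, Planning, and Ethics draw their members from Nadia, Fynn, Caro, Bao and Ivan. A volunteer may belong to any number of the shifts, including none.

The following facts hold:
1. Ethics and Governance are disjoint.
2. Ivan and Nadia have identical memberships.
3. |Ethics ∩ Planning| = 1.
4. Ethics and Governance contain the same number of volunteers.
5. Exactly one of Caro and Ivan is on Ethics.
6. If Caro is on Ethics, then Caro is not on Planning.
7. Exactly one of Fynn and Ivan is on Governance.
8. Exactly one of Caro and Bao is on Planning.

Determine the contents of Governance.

Governance = {Ivan, Nadia}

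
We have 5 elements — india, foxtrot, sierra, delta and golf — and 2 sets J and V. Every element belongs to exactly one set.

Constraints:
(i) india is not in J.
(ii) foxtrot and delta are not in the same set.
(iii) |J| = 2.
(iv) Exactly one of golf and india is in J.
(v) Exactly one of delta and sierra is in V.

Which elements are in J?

J = {delta, golf}

From (i): india ∉ J.
(iv) (exactly one): golf ∈ J.
Only one set left: india ∈ V.
Suppose foxtrot ∈ J: no assignment then satisfies all the clues, so foxtrot ∉ J.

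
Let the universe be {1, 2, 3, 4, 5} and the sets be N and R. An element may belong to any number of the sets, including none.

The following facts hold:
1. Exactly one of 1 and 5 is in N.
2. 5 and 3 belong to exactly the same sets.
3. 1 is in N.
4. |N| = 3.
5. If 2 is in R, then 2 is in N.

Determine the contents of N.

From (3): 1 ∈ N.
(1) (exactly one): 5 ∉ N.
(2): 3 matches 5: 3 ∉ N.
(4): only 3 candidates remain for N, so all are in.

N = {1, 2, 4}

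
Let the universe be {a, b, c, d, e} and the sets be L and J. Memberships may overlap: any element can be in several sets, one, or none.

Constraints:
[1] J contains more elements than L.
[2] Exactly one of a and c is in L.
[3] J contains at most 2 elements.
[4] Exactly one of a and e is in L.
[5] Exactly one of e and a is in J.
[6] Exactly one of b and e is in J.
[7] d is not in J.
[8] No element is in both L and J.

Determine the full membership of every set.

L = {a}; J = {c, e}

From (7): d ∉ J.
Suppose a ∉ L: no assignment then satisfies all the clues, so a ∈ L.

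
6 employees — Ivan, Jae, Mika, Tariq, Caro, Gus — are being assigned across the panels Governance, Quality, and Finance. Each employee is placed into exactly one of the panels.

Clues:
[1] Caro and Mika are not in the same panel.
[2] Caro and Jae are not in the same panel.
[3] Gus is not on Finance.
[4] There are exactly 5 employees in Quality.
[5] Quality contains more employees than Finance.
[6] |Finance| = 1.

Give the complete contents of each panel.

Governance = {}; Quality = {Gus, Ivan, Jae, Mika, Tariq}; Finance = {Caro}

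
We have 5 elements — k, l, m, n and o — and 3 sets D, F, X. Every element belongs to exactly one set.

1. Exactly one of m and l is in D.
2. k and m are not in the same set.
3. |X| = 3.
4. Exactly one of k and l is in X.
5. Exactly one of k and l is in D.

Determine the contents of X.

X = {k, n, o}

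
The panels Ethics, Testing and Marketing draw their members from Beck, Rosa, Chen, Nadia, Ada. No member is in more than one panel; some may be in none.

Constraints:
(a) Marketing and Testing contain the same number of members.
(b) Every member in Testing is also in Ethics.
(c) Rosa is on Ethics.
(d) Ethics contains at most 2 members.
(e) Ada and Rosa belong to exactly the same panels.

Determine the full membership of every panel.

Ethics = {Ada, Rosa}; Testing = {}; Marketing = {}

From (c): Rosa ∈ Ethics.
(e): Ada matches Rosa: Ada ∈ Ethics.
(d): Ethics already has 2, so the rest are out.
(b) contrapositive: Beck ∉ Testing.
(b) contrapositive: Chen ∉ Testing.
(b) contrapositive: Nadia ∉ Testing.
Suppose Beck ∈ Marketing: no assignment then satisfies all the clues, so Beck ∉ Marketing.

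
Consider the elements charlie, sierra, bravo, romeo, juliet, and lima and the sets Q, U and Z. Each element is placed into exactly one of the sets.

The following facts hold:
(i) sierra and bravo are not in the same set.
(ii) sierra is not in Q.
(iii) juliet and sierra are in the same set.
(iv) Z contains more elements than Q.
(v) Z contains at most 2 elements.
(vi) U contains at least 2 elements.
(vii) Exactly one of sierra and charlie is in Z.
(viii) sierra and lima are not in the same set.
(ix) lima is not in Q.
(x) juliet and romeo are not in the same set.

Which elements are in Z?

Z = {juliet, sierra}

From (ii): sierra ∉ Q.
From (ix): lima ∉ Q.
(iii): juliet matches sierra: juliet ∉ Q.
Suppose charlie ∈ Z: no assignment then satisfies all the clues, so charlie ∉ Z.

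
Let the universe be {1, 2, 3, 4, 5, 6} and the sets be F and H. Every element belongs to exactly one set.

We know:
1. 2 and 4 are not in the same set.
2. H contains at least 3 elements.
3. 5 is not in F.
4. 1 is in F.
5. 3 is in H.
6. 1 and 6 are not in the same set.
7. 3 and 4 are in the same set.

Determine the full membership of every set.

From (3): 5 ∉ F.
From (4): 1 ∈ F.
From (5): 3 ∈ H.
(6): 6 ∉ F.
(7): 4 matches 3: 4 ∉ F.
(7): 4 matches 3: 4 ∈ H.
Only one set left: 5 ∈ H.
Only one set left: 6 ∈ H.
(1): 2 ∉ H.
Only one set left: 2 ∈ F.

F = {1, 2}; H = {3, 4, 5, 6}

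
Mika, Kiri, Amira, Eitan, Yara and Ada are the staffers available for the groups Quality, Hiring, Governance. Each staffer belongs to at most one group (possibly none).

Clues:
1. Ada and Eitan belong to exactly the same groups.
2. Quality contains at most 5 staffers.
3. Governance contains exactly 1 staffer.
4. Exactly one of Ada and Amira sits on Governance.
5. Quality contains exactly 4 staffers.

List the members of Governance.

Governance = {Amira}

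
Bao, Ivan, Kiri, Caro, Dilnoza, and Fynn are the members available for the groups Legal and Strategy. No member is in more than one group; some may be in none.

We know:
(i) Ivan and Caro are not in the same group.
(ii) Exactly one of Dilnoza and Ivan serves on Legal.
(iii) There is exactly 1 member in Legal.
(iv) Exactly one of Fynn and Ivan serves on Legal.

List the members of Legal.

Legal = {Ivan}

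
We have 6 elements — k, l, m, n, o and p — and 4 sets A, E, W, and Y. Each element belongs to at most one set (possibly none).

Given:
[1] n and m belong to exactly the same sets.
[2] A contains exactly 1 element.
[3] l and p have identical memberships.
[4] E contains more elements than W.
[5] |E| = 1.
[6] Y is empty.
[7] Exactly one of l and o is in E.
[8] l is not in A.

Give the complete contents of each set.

A = {k}; E = {o}; W = {}; Y = {}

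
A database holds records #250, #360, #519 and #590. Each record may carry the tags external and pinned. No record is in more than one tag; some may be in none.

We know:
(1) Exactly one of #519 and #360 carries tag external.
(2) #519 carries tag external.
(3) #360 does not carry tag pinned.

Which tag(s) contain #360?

From (2): #519 ∈ external.
From (3): #360 ∉ pinned.
(1) (exactly one): #360 ∉ external.

#360: none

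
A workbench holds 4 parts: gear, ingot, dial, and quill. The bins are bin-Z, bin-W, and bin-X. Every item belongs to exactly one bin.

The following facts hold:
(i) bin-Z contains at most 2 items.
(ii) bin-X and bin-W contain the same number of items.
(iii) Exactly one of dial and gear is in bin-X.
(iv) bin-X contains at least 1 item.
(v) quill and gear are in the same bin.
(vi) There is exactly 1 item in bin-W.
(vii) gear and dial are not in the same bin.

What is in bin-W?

bin-W = {ingot}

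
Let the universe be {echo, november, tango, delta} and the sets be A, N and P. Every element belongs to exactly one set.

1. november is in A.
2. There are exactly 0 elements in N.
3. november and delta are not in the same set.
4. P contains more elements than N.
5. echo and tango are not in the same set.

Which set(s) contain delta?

delta: P

From (1): november ∈ A.
(2): N already has 0, so the rest are out.
(3): delta ∉ A.
Only one set left: delta ∈ P.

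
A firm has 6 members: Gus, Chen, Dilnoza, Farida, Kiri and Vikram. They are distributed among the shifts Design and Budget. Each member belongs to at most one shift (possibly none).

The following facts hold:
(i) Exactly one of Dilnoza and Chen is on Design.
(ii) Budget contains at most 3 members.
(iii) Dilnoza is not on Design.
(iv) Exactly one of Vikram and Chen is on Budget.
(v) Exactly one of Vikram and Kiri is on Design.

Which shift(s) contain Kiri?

Kiri: Design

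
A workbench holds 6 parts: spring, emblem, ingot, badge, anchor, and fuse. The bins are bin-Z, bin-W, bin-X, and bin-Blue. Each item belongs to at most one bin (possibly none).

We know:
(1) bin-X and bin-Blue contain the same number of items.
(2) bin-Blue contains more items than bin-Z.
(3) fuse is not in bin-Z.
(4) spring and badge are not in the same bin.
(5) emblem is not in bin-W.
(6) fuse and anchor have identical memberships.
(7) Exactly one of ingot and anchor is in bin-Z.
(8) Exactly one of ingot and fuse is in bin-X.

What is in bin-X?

bin-X = {anchor, fuse}

From (3): fuse ∉ bin-Z.
From (5): emblem ∉ bin-W.
(6): anchor matches fuse: anchor ∉ bin-Z.
(7) (exactly one): ingot ∈ bin-Z.
(8) (exactly one): fuse ∈ bin-X.
(6): anchor matches fuse: anchor ∉ bin-W.
(6): anchor matches fuse: anchor ∈ bin-X.
Suppose spring ∈ bin-X: no assignment then satisfies all the clues, so spring ∉ bin-X.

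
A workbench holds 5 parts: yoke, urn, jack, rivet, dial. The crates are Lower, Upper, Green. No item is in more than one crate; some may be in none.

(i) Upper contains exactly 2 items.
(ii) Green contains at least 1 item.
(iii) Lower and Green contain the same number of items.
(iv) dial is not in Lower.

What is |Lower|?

1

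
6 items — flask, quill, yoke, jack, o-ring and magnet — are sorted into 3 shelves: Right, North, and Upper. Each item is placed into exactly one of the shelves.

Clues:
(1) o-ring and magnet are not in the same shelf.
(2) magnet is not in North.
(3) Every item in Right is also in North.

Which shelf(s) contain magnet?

magnet: Upper

From (2): magnet ∉ North.
(3) contrapositive: magnet ∉ Right.
Only one shelf left: magnet ∈ Upper.
(1): o-ring ∉ Upper.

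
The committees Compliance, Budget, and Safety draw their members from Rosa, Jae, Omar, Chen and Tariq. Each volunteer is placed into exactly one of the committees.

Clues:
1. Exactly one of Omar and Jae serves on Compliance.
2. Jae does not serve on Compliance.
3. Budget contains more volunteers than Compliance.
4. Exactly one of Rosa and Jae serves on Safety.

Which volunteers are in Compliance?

Compliance = {Omar}

From (2): Jae ∉ Compliance.
(1) (exactly one): Omar ∈ Compliance.
Suppose Rosa ∈ Compliance: no assignment then satisfies all the clues, so Rosa ∉ Compliance.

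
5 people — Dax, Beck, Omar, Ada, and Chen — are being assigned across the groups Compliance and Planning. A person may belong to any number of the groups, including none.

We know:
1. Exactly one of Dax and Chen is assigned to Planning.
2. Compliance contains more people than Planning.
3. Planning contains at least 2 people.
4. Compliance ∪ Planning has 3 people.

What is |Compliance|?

3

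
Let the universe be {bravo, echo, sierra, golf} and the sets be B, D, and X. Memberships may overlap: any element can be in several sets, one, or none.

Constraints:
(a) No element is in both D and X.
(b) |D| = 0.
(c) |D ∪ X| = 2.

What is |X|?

2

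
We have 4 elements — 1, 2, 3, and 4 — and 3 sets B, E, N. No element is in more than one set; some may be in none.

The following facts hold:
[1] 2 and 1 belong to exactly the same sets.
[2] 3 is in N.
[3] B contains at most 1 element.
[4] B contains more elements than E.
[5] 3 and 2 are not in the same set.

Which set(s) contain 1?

1: none

From (2): 3 ∈ N.
(5): 2 ∉ N.
(1): 1 matches 2: 1 ∉ N.
Suppose 1 ∈ B: no assignment then satisfies all the clues, so 1 ∉ B.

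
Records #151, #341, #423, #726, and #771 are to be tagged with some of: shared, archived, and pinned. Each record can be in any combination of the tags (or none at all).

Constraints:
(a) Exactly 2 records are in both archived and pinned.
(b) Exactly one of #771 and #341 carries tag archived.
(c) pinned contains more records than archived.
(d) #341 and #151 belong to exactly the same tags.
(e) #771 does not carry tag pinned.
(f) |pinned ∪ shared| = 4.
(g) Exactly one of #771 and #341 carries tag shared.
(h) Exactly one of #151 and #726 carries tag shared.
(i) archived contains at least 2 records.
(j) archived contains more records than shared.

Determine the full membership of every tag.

shared = {#151, #341}; archived = {#423, #726, #771}; pinned = {#151, #341, #423, #726}

From (e): #771 ∉ pinned.
Suppose #151 ∉ shared: no assignment then satisfies all the clues, so #151 ∈ shared.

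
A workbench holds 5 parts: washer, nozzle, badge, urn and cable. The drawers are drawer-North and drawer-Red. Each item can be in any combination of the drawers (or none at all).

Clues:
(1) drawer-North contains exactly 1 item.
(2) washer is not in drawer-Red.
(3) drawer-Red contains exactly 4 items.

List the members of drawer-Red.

drawer-Red = {badge, cable, nozzle, urn}

From (2): washer ∉ drawer-Red.
(3): only 4 candidates remain for drawer-Red, so all are in.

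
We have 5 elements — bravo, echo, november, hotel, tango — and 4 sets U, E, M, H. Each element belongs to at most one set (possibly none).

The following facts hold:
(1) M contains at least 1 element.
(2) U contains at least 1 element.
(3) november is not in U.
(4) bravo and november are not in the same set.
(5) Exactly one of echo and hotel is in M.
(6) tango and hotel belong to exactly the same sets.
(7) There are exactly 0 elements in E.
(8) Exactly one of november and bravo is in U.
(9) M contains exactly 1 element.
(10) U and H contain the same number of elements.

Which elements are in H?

H = {november}

From (3): november ∉ U.
(7): E already has 0, so the rest are out.
(8) (exactly one): bravo ∈ U.
Suppose echo ∈ H: no assignment then satisfies all the clues, so echo ∉ H.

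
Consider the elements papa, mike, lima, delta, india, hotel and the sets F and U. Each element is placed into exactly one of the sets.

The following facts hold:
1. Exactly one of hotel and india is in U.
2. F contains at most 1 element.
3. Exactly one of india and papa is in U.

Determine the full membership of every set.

F = {india}; U = {delta, hotel, lima, mike, papa}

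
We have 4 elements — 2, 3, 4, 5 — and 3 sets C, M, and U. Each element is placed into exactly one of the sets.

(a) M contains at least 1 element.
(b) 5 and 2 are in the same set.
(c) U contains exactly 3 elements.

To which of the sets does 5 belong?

5: U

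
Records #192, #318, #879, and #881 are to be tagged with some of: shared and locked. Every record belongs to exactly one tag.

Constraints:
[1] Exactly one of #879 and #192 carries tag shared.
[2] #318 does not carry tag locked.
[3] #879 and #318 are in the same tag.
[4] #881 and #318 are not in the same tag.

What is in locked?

locked = {#192, #881}

From (2): #318 ∉ locked.
(3): #879 matches #318: #879 ∉ locked.
Only one tag left: #318 ∈ shared.
Only one tag left: #879 ∈ shared.
(1) (exactly one): #192 ∉ shared.
(4): #881 ∉ shared.
Only one tag left: #192 ∈ locked.
Only one tag left: #881 ∈ locked.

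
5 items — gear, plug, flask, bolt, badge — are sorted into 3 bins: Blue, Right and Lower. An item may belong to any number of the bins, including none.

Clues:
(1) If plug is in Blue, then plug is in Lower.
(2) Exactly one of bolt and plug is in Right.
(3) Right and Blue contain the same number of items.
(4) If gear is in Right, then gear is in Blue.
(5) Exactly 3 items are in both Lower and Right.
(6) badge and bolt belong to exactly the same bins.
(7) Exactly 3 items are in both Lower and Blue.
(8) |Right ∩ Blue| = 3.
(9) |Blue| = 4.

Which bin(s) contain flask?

flask: Lower, Right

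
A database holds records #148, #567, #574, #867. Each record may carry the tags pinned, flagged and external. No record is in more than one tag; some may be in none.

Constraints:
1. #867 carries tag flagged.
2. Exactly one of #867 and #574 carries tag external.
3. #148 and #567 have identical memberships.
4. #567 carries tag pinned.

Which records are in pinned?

From (1): #867 ∈ flagged.
From (4): #567 ∈ pinned.
(2) (exactly one): #574 ∈ external.
(3): #148 matches #567: #148 ∈ pinned.

pinned = {#148, #567}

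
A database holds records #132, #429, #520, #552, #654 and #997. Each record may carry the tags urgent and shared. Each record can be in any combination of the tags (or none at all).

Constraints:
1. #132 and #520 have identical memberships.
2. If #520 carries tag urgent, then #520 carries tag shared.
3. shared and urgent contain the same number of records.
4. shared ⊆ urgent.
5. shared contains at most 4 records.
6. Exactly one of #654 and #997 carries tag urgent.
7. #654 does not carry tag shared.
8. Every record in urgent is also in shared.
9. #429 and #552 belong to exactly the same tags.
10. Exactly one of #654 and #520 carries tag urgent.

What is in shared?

shared = {#132, #520, #997}

From (7): #654 ∉ shared.
(8) contrapositive: #654 ∉ urgent.
(10) (exactly one): #520 ∈ urgent.
(1): #132 matches #520: #132 ∈ urgent.
(2): #520 ∈ shared.
(6) (exactly one): #997 ∈ urgent.
(8) with #132 ∈ urgent: #132 ∈ shared.
(8) with #997 ∈ urgent: #997 ∈ shared.
Suppose #429 ∈ shared: no assignment then satisfies all the clues, so #429 ∉ shared.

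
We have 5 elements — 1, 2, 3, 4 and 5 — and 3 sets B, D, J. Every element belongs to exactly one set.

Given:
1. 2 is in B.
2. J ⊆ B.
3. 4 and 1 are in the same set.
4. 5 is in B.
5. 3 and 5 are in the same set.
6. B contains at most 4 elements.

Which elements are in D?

D = {1, 4}

From (1): 2 ∈ B.
From (4): 5 ∈ B.
(5): 3 matches 5: 3 ∈ B.
Suppose 1 ∉ D: no assignment then satisfies all the clues, so 1 ∈ D.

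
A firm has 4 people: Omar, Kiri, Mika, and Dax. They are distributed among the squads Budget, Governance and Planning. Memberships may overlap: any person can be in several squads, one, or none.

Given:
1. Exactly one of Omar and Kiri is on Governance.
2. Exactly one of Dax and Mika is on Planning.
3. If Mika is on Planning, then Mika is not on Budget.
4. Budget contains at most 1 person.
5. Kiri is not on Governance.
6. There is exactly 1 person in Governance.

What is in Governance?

Governance = {Omar}

From (5): Kiri ∉ Governance.
(1) (exactly one): Omar ∈ Governance.
(6): Governance already has 1, so the rest are out.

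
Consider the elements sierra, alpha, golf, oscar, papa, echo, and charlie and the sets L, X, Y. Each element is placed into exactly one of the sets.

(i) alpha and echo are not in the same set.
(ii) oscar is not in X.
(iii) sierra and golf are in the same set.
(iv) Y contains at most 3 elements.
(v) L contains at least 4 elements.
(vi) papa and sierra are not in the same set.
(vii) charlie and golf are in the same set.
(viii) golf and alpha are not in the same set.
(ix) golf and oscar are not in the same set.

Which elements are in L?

From (ii): oscar ∉ X.
Suppose sierra ∉ L: no assignment then satisfies all the clues, so sierra ∈ L.

L = {charlie, echo, golf, sierra}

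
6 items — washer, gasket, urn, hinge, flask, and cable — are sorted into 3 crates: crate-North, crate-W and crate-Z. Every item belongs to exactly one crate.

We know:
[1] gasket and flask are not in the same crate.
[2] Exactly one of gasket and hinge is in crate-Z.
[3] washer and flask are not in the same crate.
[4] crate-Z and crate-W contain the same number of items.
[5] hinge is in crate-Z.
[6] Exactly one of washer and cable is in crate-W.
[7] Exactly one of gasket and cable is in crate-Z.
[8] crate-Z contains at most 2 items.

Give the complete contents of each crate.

crate-North = {flask, urn}; crate-W = {gasket, washer}; crate-Z = {cable, hinge}

From (5): hinge ∈ crate-Z.
(2) (exactly one): gasket ∉ crate-Z.
(7) (exactly one): cable ∈ crate-Z.
(8): crate-Z already has 2, so the rest are out.
(6) (exactly one): washer ∈ crate-W.
(3): flask ∉ crate-W.
Only one crate left: flask ∈ crate-North.
(1): gasket ∉ crate-North.
Only one crate left: gasket ∈ crate-W.
Suppose urn ∉ crate-North: no assignment then satisfies all the clues, so urn ∈ crate-North.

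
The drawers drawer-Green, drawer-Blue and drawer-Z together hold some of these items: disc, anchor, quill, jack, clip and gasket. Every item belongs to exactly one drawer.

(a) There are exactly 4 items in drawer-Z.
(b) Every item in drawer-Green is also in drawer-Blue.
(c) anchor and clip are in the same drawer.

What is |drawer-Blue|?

2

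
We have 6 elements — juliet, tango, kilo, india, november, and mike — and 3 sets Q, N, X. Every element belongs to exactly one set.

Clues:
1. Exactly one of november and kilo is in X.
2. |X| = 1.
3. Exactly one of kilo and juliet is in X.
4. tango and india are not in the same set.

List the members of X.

X = {kilo}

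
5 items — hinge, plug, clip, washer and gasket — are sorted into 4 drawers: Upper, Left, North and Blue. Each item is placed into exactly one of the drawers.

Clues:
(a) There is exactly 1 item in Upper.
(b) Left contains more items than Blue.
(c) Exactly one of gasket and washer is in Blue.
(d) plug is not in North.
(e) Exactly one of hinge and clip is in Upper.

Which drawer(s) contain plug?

plug: Left

From (d): plug ∉ North.
Suppose plug ∈ Upper: no assignment then satisfies all the clues, so plug ∉ Upper.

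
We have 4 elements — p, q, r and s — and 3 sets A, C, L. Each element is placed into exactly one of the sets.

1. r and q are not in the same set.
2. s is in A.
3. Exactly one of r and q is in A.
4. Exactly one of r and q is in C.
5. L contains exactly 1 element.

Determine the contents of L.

L = {p}

From (2): s ∈ A.
Suppose p ∉ L: no assignment then satisfies all the clues, so p ∈ L.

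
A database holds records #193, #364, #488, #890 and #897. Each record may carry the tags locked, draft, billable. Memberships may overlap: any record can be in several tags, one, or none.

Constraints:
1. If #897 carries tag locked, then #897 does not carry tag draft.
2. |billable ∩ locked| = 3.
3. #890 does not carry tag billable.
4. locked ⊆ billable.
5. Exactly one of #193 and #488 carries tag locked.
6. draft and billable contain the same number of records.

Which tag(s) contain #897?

#897: billable, locked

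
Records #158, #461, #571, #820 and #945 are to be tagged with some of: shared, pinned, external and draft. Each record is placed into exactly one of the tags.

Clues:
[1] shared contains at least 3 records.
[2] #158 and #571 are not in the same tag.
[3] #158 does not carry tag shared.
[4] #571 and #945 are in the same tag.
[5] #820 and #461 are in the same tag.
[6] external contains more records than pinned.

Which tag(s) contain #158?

#158: external

From (3): #158 ∉ shared.
Suppose #158 ∈ pinned: no assignment then satisfies all the clues, so #158 ∉ pinned.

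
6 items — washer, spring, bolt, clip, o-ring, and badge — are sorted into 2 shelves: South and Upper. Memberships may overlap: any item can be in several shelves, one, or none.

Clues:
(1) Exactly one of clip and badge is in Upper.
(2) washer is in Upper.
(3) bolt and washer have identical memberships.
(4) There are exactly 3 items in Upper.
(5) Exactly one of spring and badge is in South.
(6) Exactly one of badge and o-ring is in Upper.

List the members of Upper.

From (2): washer ∈ Upper.
(3): bolt matches washer: bolt ∈ Upper.
Suppose spring ∈ Upper: no assignment then satisfies all the clues, so spring ∉ Upper.

Upper = {badge, bolt, washer}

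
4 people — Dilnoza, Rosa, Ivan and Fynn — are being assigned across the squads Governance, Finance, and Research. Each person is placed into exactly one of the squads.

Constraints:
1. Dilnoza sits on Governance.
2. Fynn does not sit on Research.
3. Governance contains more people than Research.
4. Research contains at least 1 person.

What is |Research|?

1

From (1): Dilnoza ∈ Governance.
From (2): Fynn ∉ Research.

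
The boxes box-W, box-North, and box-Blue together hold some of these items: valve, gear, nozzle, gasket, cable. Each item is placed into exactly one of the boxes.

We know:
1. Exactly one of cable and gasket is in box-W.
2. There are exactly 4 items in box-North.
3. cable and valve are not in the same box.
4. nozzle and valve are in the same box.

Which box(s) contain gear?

gear: box-North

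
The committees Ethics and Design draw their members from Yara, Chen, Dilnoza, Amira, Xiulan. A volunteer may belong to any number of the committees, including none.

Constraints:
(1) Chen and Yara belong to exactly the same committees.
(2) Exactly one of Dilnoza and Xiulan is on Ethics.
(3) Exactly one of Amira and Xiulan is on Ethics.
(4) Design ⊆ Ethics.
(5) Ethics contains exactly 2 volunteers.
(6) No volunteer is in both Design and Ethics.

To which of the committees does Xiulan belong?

Xiulan: none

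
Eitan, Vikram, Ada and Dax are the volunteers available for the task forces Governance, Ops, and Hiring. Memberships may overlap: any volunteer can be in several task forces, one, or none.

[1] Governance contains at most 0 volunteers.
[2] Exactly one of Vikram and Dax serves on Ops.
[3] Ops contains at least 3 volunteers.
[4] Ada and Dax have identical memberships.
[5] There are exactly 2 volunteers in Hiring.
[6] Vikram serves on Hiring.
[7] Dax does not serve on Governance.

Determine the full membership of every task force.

Governance = {}; Ops = {Ada, Dax, Eitan}; Hiring = {Eitan, Vikram}

From (6): Vikram ∈ Hiring.
From (7): Dax ∉ Governance.
(1): Governance already has 0, so the rest are out.
Suppose Eitan ∉ Ops: no assignment then satisfies all the clues, so Eitan ∈ Ops.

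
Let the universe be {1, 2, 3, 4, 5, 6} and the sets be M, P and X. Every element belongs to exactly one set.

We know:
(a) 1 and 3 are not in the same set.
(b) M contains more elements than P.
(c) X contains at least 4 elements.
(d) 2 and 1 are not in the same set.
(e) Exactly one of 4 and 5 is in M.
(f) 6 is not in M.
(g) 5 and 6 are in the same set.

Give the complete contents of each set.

M = {1, 4}; P = {}; X = {2, 3, 5, 6}

From (f): 6 ∉ M.
(g): 5 matches 6: 5 ∉ M.
(e) (exactly one): 4 ∈ M.
Suppose 1 ∉ M: no assignment then satisfies all the clues, so 1 ∈ M.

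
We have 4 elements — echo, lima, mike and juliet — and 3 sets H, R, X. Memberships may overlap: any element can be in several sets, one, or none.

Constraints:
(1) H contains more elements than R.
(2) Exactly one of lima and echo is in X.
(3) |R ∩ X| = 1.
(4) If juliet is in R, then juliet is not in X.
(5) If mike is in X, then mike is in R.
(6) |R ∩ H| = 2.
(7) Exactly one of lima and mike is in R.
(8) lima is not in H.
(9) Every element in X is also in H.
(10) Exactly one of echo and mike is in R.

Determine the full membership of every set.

H = {echo, juliet, mike}; R = {juliet, mike}; X = {echo, mike}

From (8): lima ∉ H.
(9) contrapositive: lima ∉ X.
(2) (exactly one): echo ∈ X.
(9) with echo ∈ X: echo ∈ H.
Suppose echo ∈ R: no assignment then satisfies all the clues, so echo ∉ R.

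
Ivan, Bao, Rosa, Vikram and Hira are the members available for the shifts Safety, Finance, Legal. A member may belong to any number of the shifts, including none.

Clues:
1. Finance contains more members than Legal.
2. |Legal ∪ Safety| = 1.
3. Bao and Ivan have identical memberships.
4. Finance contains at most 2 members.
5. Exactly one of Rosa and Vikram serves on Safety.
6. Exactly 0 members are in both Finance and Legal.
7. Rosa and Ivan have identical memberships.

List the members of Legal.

Legal = {}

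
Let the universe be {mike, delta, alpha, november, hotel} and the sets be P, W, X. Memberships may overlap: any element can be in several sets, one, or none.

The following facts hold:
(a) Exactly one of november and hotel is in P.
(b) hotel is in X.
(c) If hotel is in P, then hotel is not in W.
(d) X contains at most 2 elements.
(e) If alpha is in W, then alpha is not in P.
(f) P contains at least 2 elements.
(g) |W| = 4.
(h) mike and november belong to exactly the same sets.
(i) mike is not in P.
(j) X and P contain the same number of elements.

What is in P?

P = {delta, hotel}

From (b): hotel ∈ X.
From (i): mike ∉ P.
(h): november matches mike: november ∉ P.
(a) (exactly one): hotel ∈ P.
(c): hotel ∉ W.
(g): only 4 candidates remain for W, so all are in.
(e): alpha ∉ P.
(f): only 2 candidates remain for P, so all are in.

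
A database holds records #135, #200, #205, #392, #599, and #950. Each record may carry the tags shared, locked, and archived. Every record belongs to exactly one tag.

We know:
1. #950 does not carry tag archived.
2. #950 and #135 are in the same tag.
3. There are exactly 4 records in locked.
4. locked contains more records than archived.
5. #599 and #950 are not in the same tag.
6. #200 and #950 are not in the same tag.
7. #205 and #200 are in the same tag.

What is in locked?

locked = {#200, #205, #392, #599}

From (1): #950 ∉ archived.
(2): #135 matches #950: #135 ∉ archived.
Suppose #135 ∈ locked: no assignment then satisfies all the clues, so #135 ∉ locked.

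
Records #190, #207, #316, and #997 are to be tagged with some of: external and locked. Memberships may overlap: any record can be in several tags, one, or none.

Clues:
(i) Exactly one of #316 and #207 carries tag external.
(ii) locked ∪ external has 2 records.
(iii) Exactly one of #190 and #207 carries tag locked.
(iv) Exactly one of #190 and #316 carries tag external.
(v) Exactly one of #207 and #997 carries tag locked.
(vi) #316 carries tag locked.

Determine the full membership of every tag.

external = {#316}; locked = {#207, #316}

From (vi): #316 ∈ locked.
Suppose #190 ∈ external: no assignment then satisfies all the clues, so #190 ∉ external.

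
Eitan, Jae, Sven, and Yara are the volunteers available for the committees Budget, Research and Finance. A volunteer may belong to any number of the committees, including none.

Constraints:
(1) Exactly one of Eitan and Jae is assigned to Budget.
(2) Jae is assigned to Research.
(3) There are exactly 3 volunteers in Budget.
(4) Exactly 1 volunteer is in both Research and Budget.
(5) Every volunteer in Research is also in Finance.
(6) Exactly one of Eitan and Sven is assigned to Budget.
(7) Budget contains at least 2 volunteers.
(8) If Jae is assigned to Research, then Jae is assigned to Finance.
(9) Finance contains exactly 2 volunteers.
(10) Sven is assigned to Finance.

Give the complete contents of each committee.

Budget = {Jae, Sven, Yara}; Research = {Jae}; Finance = {Jae, Sven}

From (2): Jae ∈ Research.
From (10): Sven ∈ Finance.
(5) with Jae ∈ Research: Jae ∈ Finance.
(9): Finance already has 2, so the rest are out.
(5) contrapositive: Eitan ∉ Research.
(5) contrapositive: Yara ∉ Research.
Suppose Eitan ∈ Budget: no assignment then satisfies all the clues, so Eitan ∉ Budget.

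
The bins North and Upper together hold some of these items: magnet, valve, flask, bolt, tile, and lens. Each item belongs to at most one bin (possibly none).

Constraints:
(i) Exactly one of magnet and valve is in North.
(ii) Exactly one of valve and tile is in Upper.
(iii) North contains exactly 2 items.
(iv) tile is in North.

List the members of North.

North = {magnet, tile}

From (iv): tile ∈ North.
(ii) (exactly one): valve ∈ Upper.
(i) (exactly one): magnet ∈ North.
(iii): North already has 2, so the rest are out.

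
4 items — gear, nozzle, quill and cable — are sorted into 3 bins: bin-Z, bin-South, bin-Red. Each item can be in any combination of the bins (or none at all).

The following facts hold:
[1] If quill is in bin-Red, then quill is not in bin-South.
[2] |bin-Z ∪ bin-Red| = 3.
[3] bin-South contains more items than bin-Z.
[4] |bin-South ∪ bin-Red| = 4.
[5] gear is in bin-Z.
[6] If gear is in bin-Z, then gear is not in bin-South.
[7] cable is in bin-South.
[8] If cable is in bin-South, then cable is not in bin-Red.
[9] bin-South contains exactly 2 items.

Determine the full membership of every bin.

bin-Z = {gear}; bin-South = {cable, nozzle}; bin-Red = {gear, nozzle, quill}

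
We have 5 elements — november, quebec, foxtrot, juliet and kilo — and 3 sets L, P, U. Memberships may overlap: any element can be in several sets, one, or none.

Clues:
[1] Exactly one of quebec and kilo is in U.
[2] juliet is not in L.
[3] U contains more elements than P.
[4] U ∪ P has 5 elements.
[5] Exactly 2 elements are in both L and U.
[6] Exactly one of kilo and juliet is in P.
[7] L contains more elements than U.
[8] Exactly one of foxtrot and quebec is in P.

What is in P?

P = {foxtrot, kilo}

From (2): juliet ∉ L.
Suppose november ∈ P: no assignment then satisfies all the clues, so november ∉ P.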